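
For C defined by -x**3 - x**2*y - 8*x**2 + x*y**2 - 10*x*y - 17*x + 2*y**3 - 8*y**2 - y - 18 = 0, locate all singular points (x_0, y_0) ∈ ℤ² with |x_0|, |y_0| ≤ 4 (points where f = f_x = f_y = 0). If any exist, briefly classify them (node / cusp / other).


Singular points: {(-3, 2)}; classification: node.

Compute partial derivatives:
  f_x = -3*x**2 - 2*x*y - 16*x + y**2 - 10*y - 17.
  f_y = -x**2 + 2*x*y - 10*x + 6*y**2 - 16*y - 1.
Scan x_0 ∈ {−4, ..., 4}. For each x_0, f_y(x_0, y) is a polynomial in y; find its integer roots y ∈ {−4, ..., 4}, then test f_x and f at those candidates.
  x = -4: f_y(-4, y) = 6*y**2 - 24*y + 23; no integer root y with |y| ≤ 4.
  x = -3: f_y(-3, y) = 6*y**2 - 22*y + 20; vanishes at y ∈ {2}. (-3, 2): f_x = 0, f = 0 — SINGULAR.
  x = -2: f_y(-2, y) = 6*y**2 - 20*y + 15; no integer root y with |y| ≤ 4.
  x = -1: f_y(-1, y) = 6*y**2 - 18*y + 8; no integer root y with |y| ≤ 4.
  x = 0: f_y(0, y) = 6*y**2 - 16*y - 1; no integer root y with |y| ≤ 4.
  x = 1: f_y(1, y) = 6*y**2 - 14*y - 12; vanishes at y ∈ {3}. (1, 3): f_x = -63 ≠ 0.
  x = 2: f_y(2, y) = 6*y**2 - 12*y - 25; no integer root y with |y| ≤ 4.
  x = 3: f_y(3, y) = 6*y**2 - 10*y - 40; no integer root y with |y| ≤ 4.
  x = 4: f_y(4, y) = 6*y**2 - 8*y - 57; no integer root y with |y| ≤ 4.
Only singular point on the grid: (-3, 2).
Classify: substitute x = -3 + u, y = 2 + v and expand: f = -u**3 - u**2*v - u**2 + u*v**2 + 2*v**3 + v**2.
No constant or linear terms (consistent with a singular point). Quadratic part: -u**2 + v**2. Cubic part: -u**3 - u**2*v + u*v**2 + 2*v**3.
The quadratic part v**2 - u**2 = (v − u)(v + u) splits into two distinct linear factors, so there are two distinct tangent lines y − 2 = ±(x − -3) — this is a node (ordinary double point).
Classification: node.


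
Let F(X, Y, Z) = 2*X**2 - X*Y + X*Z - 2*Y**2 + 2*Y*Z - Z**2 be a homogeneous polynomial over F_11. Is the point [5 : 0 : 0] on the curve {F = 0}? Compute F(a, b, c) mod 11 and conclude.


F(5,0,0) ≡ 6 (mod 11); P is NOT on the curve.

Evaluate F(5, 0, 0) term-by-term (mod 11).
  2*X**2 ↦ 2·25·1·1 = 50
  -X*Y ↦ -1·5·0·1 = 0
  X*Z ↦ 1·5·1·0 = 0
  -2*Y**2 ↦ -2·1·0·1 = 0
  2*Y*Z ↦ 2·1·0·0 = 0
  -Z**2 ↦ -1·1·1·0 = 0
Sum: F(5, 0, 0) = (50) + (0) + (0) + (0) + (0) + (0) = 50.
Reducing mod 11: 50 ≡ 6 (mod 11).
Since F(a, b, c) ≡ 6 ≠ 0 (mod 11), P does NOT lie on the curve.


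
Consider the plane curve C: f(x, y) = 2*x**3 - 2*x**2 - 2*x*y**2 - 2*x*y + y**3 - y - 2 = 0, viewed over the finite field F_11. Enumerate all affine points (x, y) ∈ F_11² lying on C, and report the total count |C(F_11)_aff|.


Affine F_11-points: {(0, 3), (3, 1), (4, 3), (4, 8), (5, 0), (5, 10), (6, 7), (7, 5), (8, 3), (9, 6)}; count = 10.

For each of the 121 pairs (x, y) ∈ F_11², evaluate f(x, y) mod 11. Record the zeros.
  x = 0: [0↦9, 1↦9, 2↦4, 3↦0, 4↦3, 5↦8, 6↦10, 7↦4, 8↦7, 9↦3, 10↦9]  zeros at y ∈ {3}
  x = 1: [0↦9, 1↦5, 2↦3, 3↦9, 4↦7, 5↦3, 6↦3, 7↦2, 8↦6, 9↦10, 10↦9]  zeros at y ∈ ∅
  x = 2: [0↦6, 1↦9, 2↦10, 3↦4, 4↦8, 5↦6, 6↦4, 7↦8, 8↦2, 9↦3, 10↦6]  zeros at y ∈ ∅
  x = 3: [0↦1, 1↦0, 2↦4, 3↦8, 4↦7, 5↦7, 6↦3, 7↦1, 8↦7, 9↦5, 10↦1]  zeros at y ∈ {1}
  x = 4: [0↦6, 1↦1, 2↦8, 3↦0, 4↦5, 5↦7, 6↦1, 7↦4, 8↦0, 9↦6, 10↦6]  zeros at y ∈ {3, 8}
  x = 5: [0↦0, 1↦2, 2↦1, 3↦3, 4↦3, 5↦7, 6↦10, 7↦7, 8↦4, 9↦7, 10↦0]  zeros at y ∈ {0, 10}
  x = 6: [0↦6, 1↦4, 2↦6, 3↦7, 4↦2, 5↦8, 6↦9, 7↦0, 8↦9, 9↦9, 10↦6]  zeros at y ∈ {7}
  x = 7: [0↦3, 1↦8, 2↦2, 3↦2, 4↦3, 5↦0, 6↦10, 7↦6, 8↦5, 9↦2, 10↦3]  zeros at y ∈ {5}
  x = 8: [0↦3, 1↦4, 2↦1, 3↦0, 4↦7, 5↦6, 6↦3, 7↦4, 8↦4, 9↦9, 10↦3]  zeros at y ∈ {3}
  x = 9: [0↦7, 1↦4, 2↦4, 3↦2, 4↦4, 5↦5, 6↦0, 7↦6, 8↦7, 9↦9, 10↦7]  zeros at y ∈ {6}
  x = 10: [0↦5, 1↦9, 2↦1, 3↦9, 4↦6, 5↦9, 6↦2, 7↦2, 8↦4, 9↦3, 10↦5]  zeros at y ∈ ∅
Collecting zeros: affine points = {(0, 3), (3, 1), (4, 3), (4, 8), (5, 0), (5, 10), (6, 7), (7, 5), (8, 3), (9, 6)}.
Total count |C(F_11)_aff| = 10.


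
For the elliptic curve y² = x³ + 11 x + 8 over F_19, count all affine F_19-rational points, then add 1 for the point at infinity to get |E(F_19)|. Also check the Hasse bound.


Affine points = {(1, 1), (1, 18), (2, 0), (3, 7), (3, 12), (5, 6), (5, 13), (6, 9), (6, 10), (8, 0), (9, 0), (10, 4), (10, 15), (11, 4), (11, 15), (12, 5), (12, 14), (13, 7), (13, 12), (16, 9), (16, 10), (17, 4), (17, 15)}; affine count = 23; |E(F_19)| = 24.

Discriminant check: Δ ∝ 4a³ + 27b² = 4·11³ + 27·8² = 4·1331 + 27·64 ≡ 3 (mod 19). Nonzero ⇒ E is nonsingular.
For each x ∈ F_19, compute rhs = x³ + 11·x + 8 mod 19, then count y ∈ F_19 with y² ≡ rhs.
  x = 0: rhs = 8, matching y values: none (0 points).
  x = 1: rhs = 1, matching y values: 1, 18 (2 points).
  x = 2: rhs = 0, matching y values: 0 (1 points).
  x = 3: rhs = 11, matching y values: 7, 12 (2 points).
  x = 4: rhs = 2, matching y values: none (0 points).
  x = 5: rhs = 17, matching y values: 6, 13 (2 points).
  x = 6: rhs = 5, matching y values: 9, 10 (2 points).
  x = 7: rhs = 10, matching y values: none (0 points).
  x = 8: rhs = 0, matching y values: 0 (1 points).
  x = 9: rhs = 0, matching y values: 0 (1 points).
  x = 10: rhs = 16, matching y values: 4, 15 (2 points).
  x = 11: rhs = 16, matching y values: 4, 15 (2 points).
  x = 12: rhs = 6, matching y values: 5, 14 (2 points).
  x = 13: rhs = 11, matching y values: 7, 12 (2 points).
  x = 14: rhs = 18, matching y values: none (0 points).
  x = 15: rhs = 14, matching y values: none (0 points).
  x = 16: rhs = 5, matching y values: 9, 10 (2 points).
  x = 17: rhs = 16, matching y values: 4, 15 (2 points).
  x = 18: rhs = 15, matching y values: none (0 points).
Total affine count: 23.
Full point count |E(F_19)| = 23 + 1 = 24.
Hasse bound: |24 − (19+1)| = |4| = 4 ≤ 2√19 ≈ 8.7178 ✓.


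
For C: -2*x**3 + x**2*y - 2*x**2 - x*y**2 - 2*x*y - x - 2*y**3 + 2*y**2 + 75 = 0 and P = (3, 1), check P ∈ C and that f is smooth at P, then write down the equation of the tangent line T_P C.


Tangent line at P: -64*x - 5*y + 197 = 0.

Step 1: f(3, 1) = 0, so P lies on C.
Step 2: partial derivatives
  f_x(x, y) = -6*x**2 + 2*x*y - 4*x - y**2 - 2*y - 1, f_y(x, y) = x**2 - 2*x*y - 2*x - 6*y**2 + 4*y.
  f_x(P) = -64, f_y(P) = -5 (gradient nonzero, so P is smooth).
Step 3: tangent line at P: -64·(x − 3) + -5·(y − 1) = 0.
Expanding: -64*x - 5*y + 197 = 0.


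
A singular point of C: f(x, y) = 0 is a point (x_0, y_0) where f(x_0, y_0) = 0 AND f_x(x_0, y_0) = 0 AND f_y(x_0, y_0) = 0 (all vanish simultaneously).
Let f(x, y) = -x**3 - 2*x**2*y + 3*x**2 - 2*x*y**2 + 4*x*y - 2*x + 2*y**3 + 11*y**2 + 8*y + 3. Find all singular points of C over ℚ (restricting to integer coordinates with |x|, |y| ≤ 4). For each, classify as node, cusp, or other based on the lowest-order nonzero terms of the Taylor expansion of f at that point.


Singular points: {(2, -1)}; classification: node.

Compute partial derivatives:
  f_x = -3*x**2 - 4*x*y + 6*x - 2*y**2 + 4*y - 2.
  f_y = -2*x**2 - 4*x*y + 4*x + 6*y**2 + 22*y + 8.
Scan x_0 ∈ {−4, ..., 4}. For each x_0, f_y(x_0, y) is a polynomial in y; find its integer roots y ∈ {−4, ..., 4}, then test f_x and f at those candidates.
  x = -4: f_y(-4, y) = 6*y**2 + 38*y - 40; no integer root y with |y| ≤ 4.
  x = -3: f_y(-3, y) = 6*y**2 + 34*y - 22; no integer root y with |y| ≤ 4.
  x = -2: f_y(-2, y) = 6*y**2 + 30*y - 8; no integer root y with |y| ≤ 4.
  x = -1: f_y(-1, y) = 6*y**2 + 26*y + 2; no integer root y with |y| ≤ 4.
  x = 0: f_y(0, y) = 6*y**2 + 22*y + 8; no integer root y with |y| ≤ 4.
  x = 1: f_y(1, y) = 6*y**2 + 18*y + 10; no integer root y with |y| ≤ 4.
  x = 2: f_y(2, y) = 6*y**2 + 14*y + 8; vanishes at y ∈ {-1}. (2, -1): f_x = 0, f = 0 — SINGULAR.
  x = 3: f_y(3, y) = 6*y**2 + 10*y + 2; no integer root y with |y| ≤ 4.
  x = 4: f_y(4, y) = 6*y**2 + 6*y - 8; no integer root y with |y| ≤ 4.
Only singular point on the grid: (2, -1).
Classify: substitute x = 2 + u, y = -1 + v and expand: f = -u**3 - 2*u**2*v - u**2 - 2*u*v**2 + 2*v**3 + v**2.
No constant or linear terms (consistent with a singular point). Quadratic part: -u**2 + v**2. Cubic part: -u**3 - 2*u**2*v - 2*u*v**2 + 2*v**3.
The quadratic part v**2 - u**2 = (v − u)(v + u) splits into two distinct linear factors, so there are two distinct tangent lines y − -1 = ±(x − 2) — this is a node (ordinary double point).
Classification: node.


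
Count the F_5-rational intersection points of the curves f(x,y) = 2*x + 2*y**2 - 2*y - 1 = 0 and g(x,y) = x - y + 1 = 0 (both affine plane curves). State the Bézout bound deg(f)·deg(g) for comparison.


Common zeros: {(1, 2), (2, 3)}; count = 2; Bézout bound = 2.

deg(f) = 2, deg(g) = 1, so Bézout bound = 2.
Scan x ∈ F_5. For each x, list the y ∈ F_5 with f(x, y) ≡ 0 and those with g(x, y) ≡ 0 (mod 5); the common zeros in that column are the intersection.
  x = 0: f ≡ 0 at y ∈ ∅; g ≡ 0 at y ∈ {1}; common: ∅.
  x = 1: f ≡ 0 at y ∈ {2, 4}; g ≡ 0 at y ∈ {2}; common: {2}.
  x = 2: f ≡ 0 at y ∈ {3}; g ≡ 0 at y ∈ {3}; common: {3}.
  x = 3: f ≡ 0 at y ∈ {0, 1}; g ≡ 0 at y ∈ {4}; common: ∅.
  x = 4: f ≡ 0 at y ∈ ∅; g ≡ 0 at y ∈ {0}; common: ∅.
Collecting: common zeros = {(1, 2), (2, 3)}, so the count is 2.
Comparison with the Bézout bound: 2 ≤ 2 = deg(f)·deg(g), as expected for curves with no common component (the bound is attained).


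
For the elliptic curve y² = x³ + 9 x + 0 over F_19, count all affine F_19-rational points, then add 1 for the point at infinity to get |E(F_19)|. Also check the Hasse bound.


Affine points = {(0, 0), (2, 8), (2, 11), (3, 4), (3, 15), (4, 9), (4, 10), (6, 2), (6, 17), (7, 8), (7, 11), (10, 8), (10, 11), (11, 9), (11, 10), (14, 1), (14, 18), (18, 3), (18, 16)}; affine count = 19; |E(F_19)| = 20.

Discriminant check: Δ ∝ 4a³ + 27b² = 4·9³ + 27·0² = 4·729 + 27·0 ≡ 9 (mod 19). Nonzero ⇒ E is nonsingular.
For each x ∈ F_19, compute rhs = x³ + 9·x + 0 mod 19, then count y ∈ F_19 with y² ≡ rhs.
  x = 0: rhs = 0, matching y values: 0 (1 points).
  x = 1: rhs = 10, matching y values: none (0 points).
  x = 2: rhs = 7, matching y values: 8, 11 (2 points).
  x = 3: rhs = 16, matching y values: 4, 15 (2 points).
  x = 4: rhs = 5, matching y values: 9, 10 (2 points).
  x = 5: rhs = 18, matching y values: none (0 points).
  x = 6: rhs = 4, matching y values: 2, 17 (2 points).
  x = 7: rhs = 7, matching y values: 8, 11 (2 points).
  x = 8: rhs = 14, matching y values: none (0 points).
  x = 9: rhs = 12, matching y values: none (0 points).
  x = 10: rhs = 7, matching y values: 8, 11 (2 points).
  x = 11: rhs = 5, matching y values: 9, 10 (2 points).
  x = 12: rhs = 12, matching y values: none (0 points).
  x = 13: rhs = 15, matching y values: none (0 points).
  x = 14: rhs = 1, matching y values: 1, 18 (2 points).
  x = 15: rhs = 14, matching y values: none (0 points).
  x = 16: rhs = 3, matching y values: none (0 points).
  x = 17: rhs = 12, matching y values: none (0 points).
  x = 18: rhs = 9, matching y values: 3, 16 (2 points).
Total affine count: 19.
Full point count |E(F_19)| = 19 + 1 = 20.
Hasse bound: |20 − (19+1)| = |0| = 0 ≤ 2√19 ≈ 8.7178 ✓.


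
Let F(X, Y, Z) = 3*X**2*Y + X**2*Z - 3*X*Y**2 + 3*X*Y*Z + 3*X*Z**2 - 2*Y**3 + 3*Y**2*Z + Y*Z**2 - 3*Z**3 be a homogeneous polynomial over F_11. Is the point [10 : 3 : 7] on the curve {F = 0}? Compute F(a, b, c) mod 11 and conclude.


F(10,3,7) ≡ 10 (mod 11); P is NOT on the curve.

Evaluate F(10, 3, 7) term-by-term (mod 11).
  3*X**2*Y ↦ 3·100·3·1 = 900
  X**2*Z ↦ 1·100·1·7 = 700
  -3*X*Y**2 ↦ -3·10·9·1 = -270
  3*X*Y*Z ↦ 3·10·3·7 = 630
  3*X*Z**2 ↦ 3·10·1·49 = 1470
  -2*Y**3 ↦ -2·1·27·1 = -54
  3*Y**2*Z ↦ 3·1·9·7 = 189
  Y*Z**2 ↦ 1·1·3·49 = 147
  -3*Z**3 ↦ -3·1·1·343 = -1029
Sum: F(10, 3, 7) = (900) + (700) + (-270) + (630) + (1470) + (-54) + (189) + (147) + (-1029) = 2683.
Reducing mod 11: 2683 ≡ 10 (mod 11).
Since F(a, b, c) ≡ 10 ≠ 0 (mod 11), P does NOT lie on the curve.


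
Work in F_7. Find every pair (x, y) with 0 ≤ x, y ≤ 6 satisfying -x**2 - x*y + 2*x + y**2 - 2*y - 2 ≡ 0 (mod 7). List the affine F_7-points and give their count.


Affine F_7-points: {(6, 4)}; count = 1.

For each of the 49 pairs (x, y) ∈ F_7², evaluate f(x, y) mod 7. Record the zeros.
  x = 0: [0↦5, 1↦4, 2↦5, 3↦1, 4↦6, 5↦6, 6↦1]  zeros at y ∈ ∅
  x = 1: [0↦6, 1↦4, 2↦4, 3↦6, 4↦3, 5↦2, 6↦3]  zeros at y ∈ ∅
  x = 2: [0↦5, 1↦2, 2↦1, 3↦2, 4↦5, 5↦3, 6↦3]  zeros at y ∈ ∅
  x = 3: [0↦2, 1↦5, 2↦3, 3↦3, 4↦5, 5↦2, 6↦1]  zeros at y ∈ ∅
  x = 4: [0↦4, 1↦6, 2↦3, 3↦2, 4↦3, 5↦6, 6↦4]  zeros at y ∈ ∅
  x = 5: [0↦4, 1↦5, 2↦1, 3↦6, 4↦6, 5↦1, 6↦5]  zeros at y ∈ ∅
  x = 6: [0↦2, 1↦2, 2↦4, 3↦1, 4↦0, 5↦1, 6↦4]  zeros at y ∈ {4}
Collecting zeros: affine points = {(6, 4)}.
Total count |C(F_7)_aff| = 1.


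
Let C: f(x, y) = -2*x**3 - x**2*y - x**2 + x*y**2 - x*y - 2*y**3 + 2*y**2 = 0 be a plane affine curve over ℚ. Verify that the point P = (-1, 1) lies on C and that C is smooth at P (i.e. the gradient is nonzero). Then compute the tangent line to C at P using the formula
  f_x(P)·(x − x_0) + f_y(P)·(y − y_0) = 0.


Tangent line at P: -2*x - 4*y + 2 = 0.

Step 1: f(-1, 1) = 0, so P lies on C.
Step 2: partial derivatives
  f_x(x, y) = -6*x**2 - 2*x*y - 2*x + y**2 - y, f_y(x, y) = -x**2 + 2*x*y - x - 6*y**2 + 4*y.
  f_x(P) = -2, f_y(P) = -4 (gradient nonzero, so P is smooth).
Step 3: tangent line at P: -2·(x − -1) + -4·(y − 1) = 0.
Expanding: -2*x - 4*y + 2 = 0.


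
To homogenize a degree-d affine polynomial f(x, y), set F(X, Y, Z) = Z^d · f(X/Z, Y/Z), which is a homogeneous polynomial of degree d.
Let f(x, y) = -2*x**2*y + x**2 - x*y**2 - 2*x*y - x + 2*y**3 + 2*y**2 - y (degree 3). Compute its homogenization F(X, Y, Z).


F(X, Y, Z) = -2*X**2*Y + X**2*Z - X*Y**2 - 2*X*Y*Z - X*Z**2 + 2*Y**3 + 2*Y**2*Z - Y*Z**2

deg(f) = 3.
Substitute x = X/Z, y = Y/Z into f, then multiply by Z^3.
  monomial -2·x^2·y^1 ↦ -2·X^2·Y^1·Z^0.
  monomial 1·x^2·y^0 ↦ 1·X^2·Y^0·Z^1.
  monomial -1·x^1·y^2 ↦ -1·X^1·Y^2·Z^0.
  monomial -2·x^1·y^1 ↦ -2·X^1·Y^1·Z^1.
  monomial -1·x^1·y^0 ↦ -1·X^1·Y^0·Z^2.
  monomial 2·x^0·y^3 ↦ 2·X^0·Y^3·Z^0.
  monomial 2·x^0·y^2 ↦ 2·X^0·Y^2·Z^1.
  monomial -1·x^0·y^1 ↦ -1·X^0·Y^1·Z^2.
Collecting: F(X, Y, Z) = -2*X**2*Y + X**2*Z - X*Y**2 - 2*X*Y*Z - X*Z**2 + 2*Y**3 + 2*Y**2*Z - Y*Z**2.


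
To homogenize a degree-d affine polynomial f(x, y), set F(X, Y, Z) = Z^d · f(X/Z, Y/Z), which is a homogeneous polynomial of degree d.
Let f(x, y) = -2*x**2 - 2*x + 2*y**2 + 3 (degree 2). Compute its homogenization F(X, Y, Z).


F(X, Y, Z) = -2*X**2 - 2*X*Z + 2*Y**2 + 3*Z**2

deg(f) = 2.
Substitute x = X/Z, y = Y/Z into f, then multiply by Z^2.
  monomial -2·x^2·y^0 ↦ -2·X^2·Y^0·Z^0.
  monomial -2·x^1·y^0 ↦ -2·X^1·Y^0·Z^1.
  monomial 2·x^0·y^2 ↦ 2·X^0·Y^2·Z^0.
  monomial 3·x^0·y^0 ↦ 3·X^0·Y^0·Z^2.
Collecting: F(X, Y, Z) = -2*X**2 - 2*X*Z + 2*Y**2 + 3*Z**2.


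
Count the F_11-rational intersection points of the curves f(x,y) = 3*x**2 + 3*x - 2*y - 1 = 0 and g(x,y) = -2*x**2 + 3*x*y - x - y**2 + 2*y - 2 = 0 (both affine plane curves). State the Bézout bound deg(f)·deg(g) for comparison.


Common zeros: {(6, 2), (10, 5)}; count = 2; Bézout bound = 4.

deg(f) = 2, deg(g) = 2, so Bézout bound = 4.
Scan x ∈ F_11. For each x, list the y ∈ F_11 with f(x, y) ≡ 0 and those with g(x, y) ≡ 0 (mod 11); the common zeros in that column are the intersection.
  x = 0: f ≡ 0 at y ∈ {5}; g ≡ 0 at y ∈ ∅; common: ∅.
  x = 1: f ≡ 0 at y ∈ {8}; g ≡ 0 at y ∈ {6, 10}; common: ∅.
  x = 2: f ≡ 0 at y ∈ {3}; g ≡ 0 at y ∈ {2, 6}; common: ∅.
  x = 3: f ≡ 0 at y ∈ {1}; g ≡ 0 at y ∈ ∅; common: ∅.
  x = 4: f ≡ 0 at y ∈ {2}; g ≡ 0 at y ∈ {7}; common: ∅.
  x = 5: f ≡ 0 at y ∈ {6}; g ≡ 0 at y ∈ ∅; common: ∅.
  x = 6: f ≡ 0 at y ∈ {2}; g ≡ 0 at y ∈ {2, 7}; common: {2}.
  x = 7: f ≡ 0 at y ∈ {1}; g ≡ 0 at y ∈ ∅; common: ∅.
  x = 8: f ≡ 0 at y ∈ {3}; g ≡ 0 at y ∈ {5, 10}; common: ∅.
  x = 9: f ≡ 0 at y ∈ {8}; g ≡ 0 at y ∈ ∅; common: ∅.
  x = 10: f ≡ 0 at y ∈ {5}; g ≡ 0 at y ∈ {5}; common: {5}.
Collecting: common zeros = {(6, 2), (10, 5)}, so the count is 2.
Comparison with the Bézout bound: 2 ≤ 4 = deg(f)·deg(g), as expected for curves with no common component (the affine F_11-count falls short of the bound because intersections may lie at infinity, over extension fields, or carry multiplicity).


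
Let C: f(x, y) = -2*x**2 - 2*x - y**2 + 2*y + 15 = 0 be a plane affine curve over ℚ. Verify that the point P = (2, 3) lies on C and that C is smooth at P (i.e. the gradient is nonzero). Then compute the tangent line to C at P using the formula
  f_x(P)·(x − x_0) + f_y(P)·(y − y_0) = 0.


Tangent line at P: -10*x - 4*y + 32 = 0.

Step 1: f(2, 3) = 0, so P lies on C.
Step 2: partial derivatives
  f_x(x, y) = -4*x - 2, f_y(x, y) = 2 - 2*y.
  f_x(P) = -10, f_y(P) = -4 (gradient nonzero, so P is smooth).
Step 3: tangent line at P: -10·(x − 2) + -4·(y − 3) = 0.
Expanding: -10*x - 4*y + 32 = 0.


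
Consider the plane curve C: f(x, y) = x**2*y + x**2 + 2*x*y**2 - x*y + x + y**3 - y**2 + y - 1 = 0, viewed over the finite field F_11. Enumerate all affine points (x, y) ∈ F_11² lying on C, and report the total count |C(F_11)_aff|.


Affine F_11-points: {(0, 1), (1, 10), (2, 5), (3, 0), (5, 5), (7, 0), (8, 2), (10, 1)}; count = 8.

For each of the 121 pairs (x, y) ∈ F_11², evaluate f(x, y) mod 11. Record the zeros.
  x = 0: [0↦10, 1↦0, 2↦5, 3↦9, 4↦7, 5↦5, 6↦9, 7↦3, 8↦4, 9↦7, 10↦7]  zeros at y ∈ {1}
  x = 1: [0↦1, 1↦4, 2↦4, 3↦7, 4↦8, 5↦2, 6↦6, 7↦4, 8↦2, 9↦6, 10↦0]  zeros at y ∈ {10}
  x = 2: [0↦5, 1↦1, 2↦9, 3↦2, 4↦8, 5↦0, 6↦6, 7↦10, 8↦7, 9↦3, 10↦4]  zeros at y ∈ {5}
  x = 3: [0↦0, 1↦2, 2↦9, 3↦5, 4↦7, 5↦10, 6↦9, 7↦10, 8↦8, 9↦9, 10↦8]  zeros at y ∈ {0}
  x = 4: [0↦8, 1↦7, 2↦4, 3↦5, 4↦5, 5↦10, 6↦4, 7↦4, 8↦5, 9↦2, 10↦1]  zeros at y ∈ ∅
  x = 5: [0↦7, 1↦5, 2↦5, 3↦2, 4↦2, 5↦0, 6↦2, 7↦3, 8↦9, 9↦4, 10↦5]  zeros at y ∈ {5}
  x = 6: [0↦8, 1↦7, 2↦1, 3↦7, 4↦9, 5↦2, 6↦3, 7↦7, 8↦9, 9↦4, 10↦9]  zeros at y ∈ ∅
  x = 7: [0↦0, 1↦2, 2↦3, 3↦9, 4↦4, 5↦5, 6↦7, 7↦5, 8↦5, 9↦2, 10↦2]  zeros at y ∈ {0}
  x = 8: [0↦5, 1↦1, 2↦0, 3↦8, 4↦9, 5↦9, 6↦3, 7↦8, 8↦8, 9↦9, 10↦6]  zeros at y ∈ {2}
  x = 9: [0↦1, 1↦4, 2↦3, 3↦4, 4↦2, 5↦3, 6↦2, 7↦5, 8↦7, 9↦3, 10↦10]  zeros at y ∈ ∅
  x = 10: [0↦10, 1↦0, 2↦1, 3↦8, 4↦5, 5↦9, 6↦4, 7↦7, 8↦2, 9↦6, 10↦3]  zeros at y ∈ {1}
Collecting zeros: affine points = {(0, 1), (1, 10), (2, 5), (3, 0), (5, 5), (7, 0), (8, 2), (10, 1)}.
Total count |C(F_11)_aff| = 8.


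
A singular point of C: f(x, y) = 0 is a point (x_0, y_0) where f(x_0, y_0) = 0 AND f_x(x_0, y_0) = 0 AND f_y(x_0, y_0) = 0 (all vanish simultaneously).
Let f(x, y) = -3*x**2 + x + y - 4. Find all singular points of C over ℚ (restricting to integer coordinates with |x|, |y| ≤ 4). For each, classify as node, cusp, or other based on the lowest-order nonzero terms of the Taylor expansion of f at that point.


No singular points in the scanned grid; C is smooth there.

Compute partial derivatives:
  f_x = 1 - 6*x.
  f_y = 1.
f_y = 1 is a nonzero constant, so f_y never vanishes: no point (x, y) can satisfy f = f_x = f_y = 0. In particular no (x, y) ∈ {−4, ..., 4}² is singular; the curve is smooth.


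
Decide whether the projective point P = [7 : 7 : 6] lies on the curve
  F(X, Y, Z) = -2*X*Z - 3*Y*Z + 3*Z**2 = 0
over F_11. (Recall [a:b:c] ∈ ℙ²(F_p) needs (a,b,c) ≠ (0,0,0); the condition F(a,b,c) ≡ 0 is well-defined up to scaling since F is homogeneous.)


F(7,7,6) ≡ 8 (mod 11); P is NOT on the curve.

Evaluate F(7, 7, 6) term-by-term (mod 11).
  -2*X*Z ↦ -2·7·1·6 = -84
  -3*Y*Z ↦ -3·1·7·6 = -126
  3*Z**2 ↦ 3·1·1·36 = 108
Sum: F(7, 7, 6) = (-84) + (-126) + (108) = -102.
Reducing mod 11: -102 ≡ 8 (mod 11).
Since F(a, b, c) ≡ 8 ≠ 0 (mod 11), P does NOT lie on the curve.


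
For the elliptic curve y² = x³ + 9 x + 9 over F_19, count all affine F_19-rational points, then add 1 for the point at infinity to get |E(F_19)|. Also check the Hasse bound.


Affine points = {(0, 3), (0, 16), (1, 0), (2, 4), (2, 15), (3, 5), (3, 14), (7, 4), (7, 15), (8, 2), (8, 17), (10, 4), (10, 15), (13, 9), (13, 10), (15, 2), (15, 17)}; affine count = 17; |E(F_19)| = 18.

Discriminant check: Δ ∝ 4a³ + 27b² = 4·9³ + 27·9² = 4·729 + 27·81 ≡ 11 (mod 19). Nonzero ⇒ E is nonsingular.
For each x ∈ F_19, compute rhs = x³ + 9·x + 9 mod 19, then count y ∈ F_19 with y² ≡ rhs.
  x = 0: rhs = 9, matching y values: 3, 16 (2 points).
  x = 1: rhs = 0, matching y values: 0 (1 points).
  x = 2: rhs = 16, matching y values: 4, 15 (2 points).
  x = 3: rhs = 6, matching y values: 5, 14 (2 points).
  x = 4: rhs = 14, matching y values: none (0 points).
  x = 5: rhs = 8, matching y values: none (0 points).
  x = 6: rhs = 13, matching y values: none (0 points).
  x = 7: rhs = 16, matching y values: 4, 15 (2 points).
  x = 8: rhs = 4, matching y values: 2, 17 (2 points).
  x = 9: rhs = 2, matching y values: none (0 points).
  x = 10: rhs = 16, matching y values: 4, 15 (2 points).
  x = 11: rhs = 14, matching y values: none (0 points).
  x = 12: rhs = 2, matching y values: none (0 points).
  x = 13: rhs = 5, matching y values: 9, 10 (2 points).
  x = 14: rhs = 10, matching y values: none (0 points).
  x = 15: rhs = 4, matching y values: 2, 17 (2 points).
  x = 16: rhs = 12, matching y values: none (0 points).
  x = 17: rhs = 2, matching y values: none (0 points).
  x = 18: rhs = 18, matching y values: none (0 points).
Total affine count: 17.
Full point count |E(F_19)| = 17 + 1 = 18.
Hasse bound: |18 − (19+1)| = |-2| = 2 ≤ 2√19 ≈ 8.7178 ✓.


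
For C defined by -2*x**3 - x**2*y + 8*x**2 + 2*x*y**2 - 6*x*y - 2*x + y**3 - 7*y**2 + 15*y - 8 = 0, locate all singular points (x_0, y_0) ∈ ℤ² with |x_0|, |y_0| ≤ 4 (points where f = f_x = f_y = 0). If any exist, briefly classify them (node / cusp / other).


Singular points: {(1, 2)}; classification: cusp.

Compute partial derivatives:
  f_x = -6*x**2 - 2*x*y + 16*x + 2*y**2 - 6*y - 2.
  f_y = -x**2 + 4*x*y - 6*x + 3*y**2 - 14*y + 15.
Scan x_0 ∈ {−4, ..., 4}. For each x_0, f_y(x_0, y) is a polynomial in y; find its integer roots y ∈ {−4, ..., 4}, then test f_x and f at those candidates.
  x = -4: f_y(-4, y) = 3*y**2 - 30*y + 23; no integer root y with |y| ≤ 4.
  x = -3: f_y(-3, y) = 3*y**2 - 26*y + 24; no integer root y with |y| ≤ 4.
  x = -2: f_y(-2, y) = 3*y**2 - 22*y + 23; no integer root y with |y| ≤ 4.
  x = -1: f_y(-1, y) = 3*y**2 - 18*y + 20; no integer root y with |y| ≤ 4.
  x = 0: f_y(0, y) = 3*y**2 - 14*y + 15; vanishes at y ∈ {3}. (0, 3): f_x = -2 ≠ 0.
  x = 1: f_y(1, y) = 3*y**2 - 10*y + 8; vanishes at y ∈ {2}. (1, 2): f_x = 0, f = 0 — SINGULAR.
  x = 2: f_y(2, y) = 3*y**2 - 6*y - 1; no integer root y with |y| ≤ 4.
  x = 3: f_y(3, y) = 3*y**2 - 2*y - 12; no integer root y with |y| ≤ 4.
  x = 4: f_y(4, y) = 3*y**2 + 2*y - 25; no integer root y with |y| ≤ 4.
Only singular point on the grid: (1, 2).
Classify: substitute x = 1 + u, y = 2 + v and expand: f = -2*u**3 - u**2*v + 2*u*v**2 + v**3 + v**2.
No constant or linear terms (consistent with a singular point). Quadratic part: v**2. Cubic part: -2*u**3 - u**2*v + 2*u*v**2 + v**3.
The quadratic part v**2 is a perfect square, so there is a single (double) tangent line v = 0, i.e. y = 2. Restricting the cubic part to that line (v = 0) leaves -2*u**3 ≠ 0, so f is not divisible by v and the branch is v² ≈ 2*u**3 to lowest order — this is a cusp.
Classification: cusp.


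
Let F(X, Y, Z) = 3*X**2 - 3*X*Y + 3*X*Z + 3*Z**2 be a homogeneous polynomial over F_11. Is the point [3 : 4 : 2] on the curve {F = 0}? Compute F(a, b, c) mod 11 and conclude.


F(3,4,2) ≡ 10 (mod 11); P is NOT on the curve.

Evaluate F(3, 4, 2) term-by-term (mod 11).
  3*X**2 ↦ 3·9·1·1 = 27
  -3*X*Y ↦ -3·3·4·1 = -36
  3*X*Z ↦ 3·3·1·2 = 18
  3*Z**2 ↦ 3·1·1·4 = 12
Sum: F(3, 4, 2) = (27) + (-36) + (18) + (12) = 21.
Reducing mod 11: 21 ≡ 10 (mod 11).
Since F(a, b, c) ≡ 10 ≠ 0 (mod 11), P does NOT lie on the curve.


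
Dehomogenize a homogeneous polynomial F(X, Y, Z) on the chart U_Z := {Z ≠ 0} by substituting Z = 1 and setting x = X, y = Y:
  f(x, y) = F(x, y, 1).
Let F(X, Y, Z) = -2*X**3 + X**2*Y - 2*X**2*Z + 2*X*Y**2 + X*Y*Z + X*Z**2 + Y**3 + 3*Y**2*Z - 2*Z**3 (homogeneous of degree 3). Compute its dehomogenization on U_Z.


f(x, y) = -2*x**3 + x**2*y - 2*x**2 + 2*x*y**2 + x*y + x + y**3 + 3*y**2 - 2

On U_Z we set Z = 1. Each monomial c·X^i·Y^j·Z^k in F becomes c·x^i·y^j·1^k = c·x^i·y^j.
Substituting Z = 1: F(X, Y, 1) = -2*x**3 + x**2*y - 2*x**2 + 2*x*y**2 + x*y + x + y**3 + 3*y**2 - 2.
Note: deg(f) ≤ deg(F) = 3; strict inequality happens when F is divisible by Z (lost terms).


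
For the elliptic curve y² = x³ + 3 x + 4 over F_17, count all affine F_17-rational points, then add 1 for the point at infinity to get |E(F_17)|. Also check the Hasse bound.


Affine points = {(0, 2), (0, 15), (1, 5), (1, 12), (2, 1), (2, 16), (5, 5), (5, 12), (6, 0), (8, 8), (8, 9), (11, 5), (11, 12), (12, 0), (13, 8), (13, 9), (14, 6), (14, 11), (16, 0)}; affine count = 19; |E(F_17)| = 20.

Discriminant check: Δ ∝ 4a³ + 27b² = 4·3³ + 27·4² = 4·27 + 27·16 ≡ 13 (mod 17). Nonzero ⇒ E is nonsingular.
For each x ∈ F_17, compute rhs = x³ + 3·x + 4 mod 17, then count y ∈ F_17 with y² ≡ rhs.
  x = 0: rhs = 4, matching y values: 2, 15 (2 points).
  x = 1: rhs = 8, matching y values: 5, 12 (2 points).
  x = 2: rhs = 1, matching y values: 1, 16 (2 points).
  x = 3: rhs = 6, matching y values: none (0 points).
  x = 4: rhs = 12, matching y values: none (0 points).
  x = 5: rhs = 8, matching y values: 5, 12 (2 points).
  x = 6: rhs = 0, matching y values: 0 (1 points).
  x = 7: rhs = 11, matching y values: none (0 points).
  x = 8: rhs = 13, matching y values: 8, 9 (2 points).
  x = 9: rhs = 12, matching y values: none (0 points).
  x = 10: rhs = 14, matching y values: none (0 points).
  x = 11: rhs = 8, matching y values: 5, 12 (2 points).
  x = 12: rhs = 0, matching y values: 0 (1 points).
  x = 13: rhs = 13, matching y values: 8, 9 (2 points).
  x = 14: rhs = 2, matching y values: 6, 11 (2 points).
  x = 15: rhs = 7, matching y values: none (0 points).
  x = 16: rhs = 0, matching y values: 0 (1 points).
Total affine count: 19.
Full point count |E(F_17)| = 19 + 1 = 20.
Hasse bound: |20 − (17+1)| = |2| = 2 ≤ 2√17 ≈ 8.2462 ✓.


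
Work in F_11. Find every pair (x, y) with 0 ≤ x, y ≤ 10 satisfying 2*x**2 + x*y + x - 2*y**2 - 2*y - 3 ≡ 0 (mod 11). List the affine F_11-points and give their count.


Affine F_11-points: {(1, 0), (1, 5), (2, 3), (2, 8), (4, 0), (4, 1), (6, 1), (7, 3), (7, 5), (8, 7), (10, 7), (10, 8)}; count = 12.

For each of the 121 pairs (x, y) ∈ F_11², evaluate f(x, y) mod 11. Record the zeros.
  x = 0: [0↦8, 1↦4, 2↦7, 3↦6, 4↦1, 5↦3, 6↦1, 7↦6, 8↦7, 9↦4, 10↦8]  zeros at y ∈ ∅
  x = 1: [0↦0, 1↦8, 2↦1, 3↦1, 4↦8, 5↦0, 6↦10, 7↦5, 8↦7, 9↦5, 10↦10]  zeros at y ∈ {0, 5}
  x = 2: [0↦7, 1↦5, 2↦10, 3↦0, 4↦8, 5↦1, 6↦1, 7↦8, 8↦0, 9↦10, 10↦5]  zeros at y ∈ {3, 8}
  x = 3: [0↦7, 1↦6, 2↦1, 3↦3, 4↦1, 5↦6, 6↦7, 7↦4, 8↦8, 9↦8, 10↦4]  zeros at y ∈ ∅
  x = 4: [0↦0, 1↦0, 2↦7, 3↦10, 4↦9, 5↦4, 6↦6, 7↦4, 8↦9, 9↦10, 10↦7]  zeros at y ∈ {0, 1}
  x = 5: [0↦8, 1↦9, 2↦6, 3↦10, 4↦10, 5↦6, 6↦9, 7↦8, 8↦3, 9↦5, 10↦3]  zeros at y ∈ ∅
  x = 6: [0↦9, 1↦0, 2↦9, 3↦3, 4↦4, 5↦1, 6↦5, 7↦5, 8↦1, 9↦4, 10↦3]  zeros at y ∈ {1}
  x = 7: [0↦3, 1↦6, 2↦5, 3↦0, 4↦2, 5↦0, 6↦5, 7↦6, 8↦3, 9↦7, 10↦7]  zeros at y ∈ {3, 5}
  x = 8: [0↦1, 1↦5, 2↦5, 3↦1, 4↦4, 5↦3, 6↦9, 7↦0, 8↦9, 9↦3, 10↦4]  zeros at y ∈ {7}
  x = 9: [0↦3, 1↦8, 2↦9, 3↦6, 4↦10, 5↦10, 6↦6, 7↦9, 8↦8, 9↦3, 10↦5]  zeros at y ∈ ∅
  x = 10: [0↦9, 1↦4, 2↦6, 3↦4, 4↦9, 5↦10, 6↦7, 7↦0, 8↦0, 9↦7, 10↦10]  zeros at y ∈ {7, 8}
Collecting zeros: affine points = {(1, 0), (1, 5), (2, 3), (2, 8), (4, 0), (4, 1), (6, 1), (7, 3), (7, 5), (8, 7), (10, 7), (10, 8)}.
Total count |C(F_11)_aff| = 12.


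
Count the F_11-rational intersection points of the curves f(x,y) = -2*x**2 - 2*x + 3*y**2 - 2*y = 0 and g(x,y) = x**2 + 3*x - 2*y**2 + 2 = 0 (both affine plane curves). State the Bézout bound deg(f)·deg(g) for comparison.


Common zeros: {(8, 1), (10, 0)}; count = 2; Bézout bound = 4.

deg(f) = 2, deg(g) = 2, so Bézout bound = 4.
Scan x ∈ F_11. For each x, list the y ∈ F_11 with f(x, y) ≡ 0 and those with g(x, y) ≡ 0 (mod 11); the common zeros in that column are the intersection.
  x = 0: f ≡ 0 at y ∈ {0, 8}; g ≡ 0 at y ∈ {1, 10}; common: ∅.
  x = 1: f ≡ 0 at y ∈ ∅; g ≡ 0 at y ∈ {5, 6}; common: ∅.
  x = 2: f ≡ 0 at y ∈ {1, 7}; g ≡ 0 at y ∈ ∅; common: ∅.
  x = 3: f ≡ 0 at y ∈ ∅; g ≡ 0 at y ∈ ∅; common: ∅.
  x = 4: f ≡ 0 at y ∈ {4}; g ≡ 0 at y ∈ {2, 9}; common: ∅.
  x = 5: f ≡ 0 at y ∈ {9, 10}; g ≡ 0 at y ∈ ∅; common: ∅.
  x = 6: f ≡ 0 at y ∈ {4}; g ≡ 0 at y ∈ ∅; common: ∅.
  x = 7: f ≡ 0 at y ∈ ∅; g ≡ 0 at y ∈ {5, 6}; common: ∅.
  x = 8: f ≡ 0 at y ∈ {1, 7}; g ≡ 0 at y ∈ {1, 10}; common: {1}.
  x = 9: f ≡ 0 at y ∈ ∅; g ≡ 0 at y ∈ {0}; common: ∅.
  x = 10: f ≡ 0 at y ∈ {0, 8}; g ≡ 0 at y ∈ {0}; common: {0}.
Collecting: common zeros = {(8, 1), (10, 0)}, so the count is 2.
Comparison with the Bézout bound: 2 ≤ 4 = deg(f)·deg(g), as expected for curves with no common component (the affine F_11-count falls short of the bound because intersections may lie at infinity, over extension fields, or carry multiplicity).


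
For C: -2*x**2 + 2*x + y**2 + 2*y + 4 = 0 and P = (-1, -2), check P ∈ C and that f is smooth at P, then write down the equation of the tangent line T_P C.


Tangent line at P: 6*x - 2*y + 2 = 0.

Step 1: f(-1, -2) = 0, so P lies on C.
Step 2: partial derivatives
  f_x(x, y) = 2 - 4*x, f_y(x, y) = 2*y + 2.
  f_x(P) = 6, f_y(P) = -2 (gradient nonzero, so P is smooth).
Step 3: tangent line at P: 6·(x − -1) + -2·(y − -2) = 0.
Expanding: 6*x - 2*y + 2 = 0.


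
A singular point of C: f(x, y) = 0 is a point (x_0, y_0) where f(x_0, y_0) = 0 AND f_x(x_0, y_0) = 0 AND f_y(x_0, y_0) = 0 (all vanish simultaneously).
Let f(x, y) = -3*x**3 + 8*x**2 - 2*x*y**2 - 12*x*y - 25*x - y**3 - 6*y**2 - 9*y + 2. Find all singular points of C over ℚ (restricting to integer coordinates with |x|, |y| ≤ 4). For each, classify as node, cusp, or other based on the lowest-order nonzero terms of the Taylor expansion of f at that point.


Singular points: {(1, -3)}; classification: node.

Compute partial derivatives:
  f_x = -9*x**2 + 16*x - 2*y**2 - 12*y - 25.
  f_y = -4*x*y - 12*x - 3*y**2 - 12*y - 9.
Scan x_0 ∈ {−4, ..., 4}. For each x_0, f_y(x_0, y) is a polynomial in y; find its integer roots y ∈ {−4, ..., 4}, then test f_x and f at those candidates.
  x = -4: f_y(-4, y) = -3*y**2 + 4*y + 39; vanishes at y ∈ {-3}. (-4, -3): f_x = -215 ≠ 0.
  x = -3: f_y(-3, y) = 27 - 3*y**2; vanishes at y ∈ {-3, 3}. (-3, -3): f_x = -136 ≠ 0; (-3, 3): f_x = -208 ≠ 0.
  x = -2: f_y(-2, y) = -3*y**2 - 4*y + 15; vanishes at y ∈ {-3}. (-2, -3): f_x = -75 ≠ 0.
  x = -1: f_y(-1, y) = -3*y**2 - 8*y + 3; vanishes at y ∈ {-3}. (-1, -3): f_x = -32 ≠ 0.
  x = 0: f_y(0, y) = -3*y**2 - 12*y - 9; vanishes at y ∈ {-3, -1}. (0, -3): f_x = -7 ≠ 0; (0, -1): f_x = -15 ≠ 0.
  x = 1: f_y(1, y) = -3*y**2 - 16*y - 21; vanishes at y ∈ {-3}. (1, -3): f_x = 0, f = 0 — SINGULAR.
  x = 2: f_y(2, y) = -3*y**2 - 20*y - 33; vanishes at y ∈ {-3}. (2, -3): f_x = -11 ≠ 0.
  x = 3: f_y(3, y) = -3*y**2 - 24*y - 45; vanishes at y ∈ {-3}. (3, -3): f_x = -40 ≠ 0.
  x = 4: f_y(4, y) = -3*y**2 - 28*y - 57; vanishes at y ∈ {-3}. (4, -3): f_x = -87 ≠ 0.
Only singular point on the grid: (1, -3).
Classify: substitute x = 1 + u, y = -3 + v and expand: f = -3*u**3 - u**2 - 2*u*v**2 - v**3 + v**2.
No constant or linear terms (consistent with a singular point). Quadratic part: -u**2 + v**2. Cubic part: -3*u**3 - 2*u*v**2 - v**3.
The quadratic part v**2 - u**2 = (v − u)(v + u) splits into two distinct linear factors, so there are two distinct tangent lines y − -3 = ±(x − 1) — this is a node (ordinary double point).
Classification: node.


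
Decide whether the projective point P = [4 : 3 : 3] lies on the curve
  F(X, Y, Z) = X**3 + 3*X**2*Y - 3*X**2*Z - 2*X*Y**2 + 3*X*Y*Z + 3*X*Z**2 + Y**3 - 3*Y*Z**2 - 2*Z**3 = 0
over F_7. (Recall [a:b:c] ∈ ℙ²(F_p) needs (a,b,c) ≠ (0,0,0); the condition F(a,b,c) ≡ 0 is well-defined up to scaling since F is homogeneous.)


F(4,3,3) ≡ 2 (mod 7); P is NOT on the curve.

Evaluate F(4, 3, 3) term-by-term (mod 7).
  X**3 ↦ 1·64·1·1 = 64
  3*X**2*Y ↦ 3·16·3·1 = 144
  -3*X**2*Z ↦ -3·16·1·3 = -144
  -2*X*Y**2 ↦ -2·4·9·1 = -72
  3*X*Y*Z ↦ 3·4·3·3 = 108
  3*X*Z**2 ↦ 3·4·1·9 = 108
  Y**3 ↦ 1·1·27·1 = 27
  -3*Y*Z**2 ↦ -3·1·3·9 = -81
  -2*Z**3 ↦ -2·1·1·27 = -54
Sum: F(4, 3, 3) = (64) + (144) + (-144) + (-72) + (108) + (108) + (27) + (-81) + (-54) = 100.
Reducing mod 7: 100 ≡ 2 (mod 7).
Since F(a, b, c) ≡ 2 ≠ 0 (mod 7), P does NOT lie on the curve.


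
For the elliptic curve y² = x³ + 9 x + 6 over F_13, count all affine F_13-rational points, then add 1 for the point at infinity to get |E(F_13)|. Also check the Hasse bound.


Affine points = {(1, 4), (1, 9), (6, 4), (6, 9), (7, 3), (7, 10), (9, 6), (9, 7), (10, 2), (10, 11), (12, 3), (12, 10)}; affine count = 12; |E(F_13)| = 13.

Discriminant check: Δ ∝ 4a³ + 27b² = 4·9³ + 27·6² = 4·729 + 27·36 ≡ 1 (mod 13). Nonzero ⇒ E is nonsingular.
For each x ∈ F_13, compute rhs = x³ + 9·x + 6 mod 13, then count y ∈ F_13 with y² ≡ rhs.
  x = 0: rhs = 6, matching y values: none (0 points).
  x = 1: rhs = 3, matching y values: 4, 9 (2 points).
  x = 2: rhs = 6, matching y values: none (0 points).
  x = 3: rhs = 8, matching y values: none (0 points).
  x = 4: rhs = 2, matching y values: none (0 points).
  x = 5: rhs = 7, matching y values: none (0 points).
  x = 6: rhs = 3, matching y values: 4, 9 (2 points).
  x = 7: rhs = 9, matching y values: 3, 10 (2 points).
  x = 8: rhs = 5, matching y values: none (0 points).
  x = 9: rhs = 10, matching y values: 6, 7 (2 points).
  x = 10: rhs = 4, matching y values: 2, 11 (2 points).
  x = 11: rhs = 6, matching y values: none (0 points).
  x = 12: rhs = 9, matching y values: 3, 10 (2 points).
Total affine count: 12.
Full point count |E(F_13)| = 12 + 1 = 13.
Hasse bound: |13 − (13+1)| = |-1| = 1 ≤ 2√13 ≈ 7.2111 ✓.


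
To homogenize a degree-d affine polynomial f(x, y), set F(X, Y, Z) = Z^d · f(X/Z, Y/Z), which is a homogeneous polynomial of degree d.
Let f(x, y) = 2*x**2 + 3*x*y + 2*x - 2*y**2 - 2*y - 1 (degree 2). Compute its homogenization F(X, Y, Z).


F(X, Y, Z) = 2*X**2 + 3*X*Y + 2*X*Z - 2*Y**2 - 2*Y*Z - Z**2

deg(f) = 2.
Substitute x = X/Z, y = Y/Z into f, then multiply by Z^2.
  monomial 2·x^2·y^0 ↦ 2·X^2·Y^0·Z^0.
  monomial 3·x^1·y^1 ↦ 3·X^1·Y^1·Z^0.
  monomial 2·x^1·y^0 ↦ 2·X^1·Y^0·Z^1.
  monomial -2·x^0·y^2 ↦ -2·X^0·Y^2·Z^0.
  monomial -2·x^0·y^1 ↦ -2·X^0·Y^1·Z^1.
  monomial -1·x^0·y^0 ↦ -1·X^0·Y^0·Z^2.
Collecting: F(X, Y, Z) = 2*X**2 + 3*X*Y + 2*X*Z - 2*Y**2 - 2*Y*Z - Z**2.


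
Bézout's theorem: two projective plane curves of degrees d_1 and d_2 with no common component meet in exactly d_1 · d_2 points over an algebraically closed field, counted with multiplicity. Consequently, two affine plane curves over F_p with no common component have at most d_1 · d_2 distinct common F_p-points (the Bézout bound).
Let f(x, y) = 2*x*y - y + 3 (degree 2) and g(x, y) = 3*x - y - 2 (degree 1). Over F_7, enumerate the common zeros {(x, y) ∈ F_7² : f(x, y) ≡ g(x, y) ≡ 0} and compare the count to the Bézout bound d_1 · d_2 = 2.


Common zeros: ∅; count = 0; Bézout bound = 2.

deg(f) = 2, deg(g) = 1, so Bézout bound = 2.
Scan x ∈ F_7. For each x, list the y ∈ F_7 with f(x, y) ≡ 0 and those with g(x, y) ≡ 0 (mod 7); the common zeros in that column are the intersection.
  x = 0: f ≡ 0 at y ∈ {3}; g ≡ 0 at y ∈ {5}; common: ∅.
  x = 1: f ≡ 0 at y ∈ {4}; g ≡ 0 at y ∈ {1}; common: ∅.
  x = 2: f ≡ 0 at y ∈ {6}; g ≡ 0 at y ∈ {4}; common: ∅.
  x = 3: f ≡ 0 at y ∈ {5}; g ≡ 0 at y ∈ {0}; common: ∅.
  x = 4: f ≡ 0 at y ∈ ∅; g ≡ 0 at y ∈ {3}; common: ∅.
  x = 5: f ≡ 0 at y ∈ {2}; g ≡ 0 at y ∈ {6}; common: ∅.
  x = 6: f ≡ 0 at y ∈ {1}; g ≡ 0 at y ∈ {2}; common: ∅.
Collecting: common zeros = ∅, so the count is 0.
Comparison with the Bézout bound: 0 ≤ 2 = deg(f)·deg(g), as expected for curves with no common component (the affine F_7-count falls short of the bound because intersections may lie at infinity, over extension fields, or carry multiplicity).


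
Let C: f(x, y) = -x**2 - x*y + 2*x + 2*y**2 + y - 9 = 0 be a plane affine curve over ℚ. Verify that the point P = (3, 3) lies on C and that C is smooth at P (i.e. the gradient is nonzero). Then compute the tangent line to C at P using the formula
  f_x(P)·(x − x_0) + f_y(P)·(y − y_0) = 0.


Tangent line at P: -7*x + 10*y - 9 = 0.

Step 1: f(3, 3) = 0, so P lies on C.
Step 2: partial derivatives
  f_x(x, y) = -2*x - y + 2, f_y(x, y) = -x + 4*y + 1.
  f_x(P) = -7, f_y(P) = 10 (gradient nonzero, so P is smooth).
Step 3: tangent line at P: -7·(x − 3) + 10·(y − 3) = 0.
Expanding: -7*x + 10*y - 9 = 0.


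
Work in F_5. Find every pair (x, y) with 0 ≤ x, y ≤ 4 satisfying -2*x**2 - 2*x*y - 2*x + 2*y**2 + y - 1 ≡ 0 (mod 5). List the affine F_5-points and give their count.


Affine F_5-points: {(0, 3), (0, 4), (1, 0), (1, 3), (3, 0)}; count = 5.

For each of the 25 pairs (x, y) ∈ F_5², evaluate f(x, y) mod 5. Record the zeros.
  x = 0: [0↦4, 1↦2, 2↦4, 3↦0, 4↦0]  zeros at y ∈ {3, 4}
  x = 1: [0↦0, 1↦1, 2↦1, 3↦0, 4↦3]  zeros at y ∈ {0, 3}
  x = 2: [0↦2, 1↦1, 2↦4, 3↦1, 4↦2]  zeros at y ∈ ∅
  x = 3: [0↦0, 1↦2, 2↦3, 3↦3, 4↦2]  zeros at y ∈ {0}
  x = 4: [0↦4, 1↦4, 2↦3, 3↦1, 4↦3]  zeros at y ∈ ∅
Collecting zeros: affine points = {(0, 3), (0, 4), (1, 0), (1, 3), (3, 0)}.
Total count |C(F_5)_aff| = 5.


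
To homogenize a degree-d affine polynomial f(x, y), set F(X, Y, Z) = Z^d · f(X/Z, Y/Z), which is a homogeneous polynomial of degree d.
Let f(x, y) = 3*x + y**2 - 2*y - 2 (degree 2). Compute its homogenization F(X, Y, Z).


F(X, Y, Z) = 3*X*Z + Y**2 - 2*Y*Z - 2*Z**2

deg(f) = 2.
Substitute x = X/Z, y = Y/Z into f, then multiply by Z^2.
  monomial 3·x^1·y^0 ↦ 3·X^1·Y^0·Z^1.
  monomial 1·x^0·y^2 ↦ 1·X^0·Y^2·Z^0.
  monomial -2·x^0·y^1 ↦ -2·X^0·Y^1·Z^1.
  monomial -2·x^0·y^0 ↦ -2·X^0·Y^0·Z^2.
Collecting: F(X, Y, Z) = 3*X*Z + Y**2 - 2*Y*Z - 2*Z**2.


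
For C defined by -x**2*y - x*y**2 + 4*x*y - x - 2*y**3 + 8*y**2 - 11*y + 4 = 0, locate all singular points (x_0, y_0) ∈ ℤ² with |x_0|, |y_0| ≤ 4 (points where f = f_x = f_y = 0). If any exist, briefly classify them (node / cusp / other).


Singular points: {(1, 1)}; classification: node.

Compute partial derivatives:
  f_x = -2*x*y - y**2 + 4*y - 1.
  f_y = -x**2 - 2*x*y + 4*x - 6*y**2 + 16*y - 11.
Scan x_0 ∈ {−4, ..., 4}. For each x_0, f_y(x_0, y) is a polynomial in y; find its integer roots y ∈ {−4, ..., 4}, then test f_x and f at those candidates.
  x = -4: f_y(-4, y) = -6*y**2 + 24*y - 43; no integer root y with |y| ≤ 4.
  x = -3: f_y(-3, y) = -6*y**2 + 22*y - 32; no integer root y with |y| ≤ 4.
  x = -2: f_y(-2, y) = -6*y**2 + 20*y - 23; no integer root y with |y| ≤ 4.
  x = -1: f_y(-1, y) = -6*y**2 + 18*y - 16; no integer root y with |y| ≤ 4.
  x = 0: f_y(0, y) = -6*y**2 + 16*y - 11; no integer root y with |y| ≤ 4.
  x = 1: f_y(1, y) = -6*y**2 + 14*y - 8; vanishes at y ∈ {1}. (1, 1): f_x = 0, f = 0 — SINGULAR.
  x = 2: f_y(2, y) = -6*y**2 + 12*y - 7; no integer root y with |y| ≤ 4.
  x = 3: f_y(3, y) = -6*y**2 + 10*y - 8; no integer root y with |y| ≤ 4.
  x = 4: f_y(4, y) = -6*y**2 + 8*y - 11; no integer root y with |y| ≤ 4.
Only singular point on the grid: (1, 1).
Classify: substitute x = 1 + u, y = 1 + v and expand: f = -u**2*v - u**2 - u*v**2 - 2*v**3 + v**2.
No constant or linear terms (consistent with a singular point). Quadratic part: -u**2 + v**2. Cubic part: -u**2*v - u*v**2 - 2*v**3.
The quadratic part v**2 - u**2 = (v − u)(v + u) splits into two distinct linear factors, so there are two distinct tangent lines y − 1 = ±(x − 1) — this is a node (ordinary double point).
Classification: node.
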